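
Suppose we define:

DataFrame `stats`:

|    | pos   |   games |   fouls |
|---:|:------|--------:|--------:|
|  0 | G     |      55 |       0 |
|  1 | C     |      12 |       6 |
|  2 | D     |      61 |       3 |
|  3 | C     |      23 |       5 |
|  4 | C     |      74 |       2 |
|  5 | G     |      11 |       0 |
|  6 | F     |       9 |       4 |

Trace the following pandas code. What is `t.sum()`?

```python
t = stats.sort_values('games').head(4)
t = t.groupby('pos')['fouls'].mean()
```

9.5

sort by games:
  pos  games  fouls
6   F      9      4
5   G     11      0
1   C     12      6
3   C     23      5
0   G     55      0
2   D     61      3
4   C     74      2
take first 4 rows:
  pos  games  fouls
6   F      9      4
5   G     11      0
1   C     12      6
3   C     23      5
group by pos, mean of fouls:
pos
C    5.5
F    4.0
G    0.0
Name: fouls, dtype: float64
Then the sum of the resulting series: 9.5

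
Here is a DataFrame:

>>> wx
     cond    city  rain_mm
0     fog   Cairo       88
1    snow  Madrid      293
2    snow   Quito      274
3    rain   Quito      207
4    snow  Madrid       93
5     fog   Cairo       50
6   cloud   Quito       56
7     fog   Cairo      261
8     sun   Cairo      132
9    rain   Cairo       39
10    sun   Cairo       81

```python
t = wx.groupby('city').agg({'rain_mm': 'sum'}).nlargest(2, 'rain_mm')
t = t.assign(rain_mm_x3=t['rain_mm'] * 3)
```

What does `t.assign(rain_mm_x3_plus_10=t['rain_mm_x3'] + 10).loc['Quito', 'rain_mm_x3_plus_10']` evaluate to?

1621

group by city, sum of rain_mm:
        rain_mm
city           
Cairo       651
Madrid      386
Quito       537
take 2 rows with largest rain_mm:
       rain_mm
city          
Cairo      651
Quito      537
add column rain_mm_x3 = t['rain_mm'] * 3:
       rain_mm  rain_mm_x3
city                      
Cairo      651        1953
Quito      537        1611
add column rain_mm_x3_plus_10 = t['rain_mm_x3'] + 10:
       rain_mm  rain_mm_x3  rain_mm_x3_plus_10
city                                          
Cairo      651        1953                1963
Quito      537        1611                1621
value at row 'Quito', column 'rain_mm_x3_plus_10' → 1621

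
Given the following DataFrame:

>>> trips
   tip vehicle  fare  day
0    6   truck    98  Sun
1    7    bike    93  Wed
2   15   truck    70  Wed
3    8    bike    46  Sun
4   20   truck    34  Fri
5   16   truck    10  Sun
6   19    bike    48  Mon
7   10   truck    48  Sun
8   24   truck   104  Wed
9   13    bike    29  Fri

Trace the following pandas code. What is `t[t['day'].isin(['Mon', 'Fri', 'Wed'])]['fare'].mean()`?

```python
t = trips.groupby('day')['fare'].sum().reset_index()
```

group by day, sum of fare:
day
Fri     63
Mon     48
Sun    202
Wed    267
Name: fare, dtype: int64
reset_index():
   day  fare
0  Fri    63
1  Mon    48
2  Sun   202
3  Wed   267
filter rows where day in ['Mon', 'Fri', 'Wed']:
   day  fare
0  Fri    63
1  Mon    48
3  Wed   267
Finally, mean of column 'fare' = 126.0.

126.0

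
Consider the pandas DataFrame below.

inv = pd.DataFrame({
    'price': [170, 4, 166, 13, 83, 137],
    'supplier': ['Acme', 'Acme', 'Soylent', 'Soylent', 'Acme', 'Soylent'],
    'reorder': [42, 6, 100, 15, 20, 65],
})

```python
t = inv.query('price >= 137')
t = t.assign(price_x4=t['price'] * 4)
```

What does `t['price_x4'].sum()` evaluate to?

filter rows where price >= 137:
   price supplier  reorder
0    170     Acme       42
2    166  Soylent      100
5    137  Soylent       65
add column price_x4 = t['price'] * 4:
   price supplier  reorder  price_x4
0    170     Acme       42       680
2    166  Soylent      100       664
5    137  Soylent       65       548

1892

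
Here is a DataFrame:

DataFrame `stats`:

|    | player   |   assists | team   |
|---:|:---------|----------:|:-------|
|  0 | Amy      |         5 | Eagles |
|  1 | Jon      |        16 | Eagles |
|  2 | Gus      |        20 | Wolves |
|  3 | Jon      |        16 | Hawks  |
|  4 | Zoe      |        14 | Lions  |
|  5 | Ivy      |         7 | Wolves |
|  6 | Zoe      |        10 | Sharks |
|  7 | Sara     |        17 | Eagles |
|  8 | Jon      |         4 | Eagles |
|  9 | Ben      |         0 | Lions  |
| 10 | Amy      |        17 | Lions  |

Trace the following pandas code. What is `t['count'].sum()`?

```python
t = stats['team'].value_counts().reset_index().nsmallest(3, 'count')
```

4

value_counts of team:
team
Eagles    4
Lions     3
Wolves    2
Hawks     1
Sharks    1
Name: count, dtype: int64
reset_index():
     team  count
0  Eagles      4
1   Lions      3
2  Wolves      2
3   Hawks      1
4  Sharks      1
take 3 rows with smallest count:
     team  count
3   Hawks      1
4  Sharks      1
2  Wolves      2
Taking the sum of column 'count' gives 4.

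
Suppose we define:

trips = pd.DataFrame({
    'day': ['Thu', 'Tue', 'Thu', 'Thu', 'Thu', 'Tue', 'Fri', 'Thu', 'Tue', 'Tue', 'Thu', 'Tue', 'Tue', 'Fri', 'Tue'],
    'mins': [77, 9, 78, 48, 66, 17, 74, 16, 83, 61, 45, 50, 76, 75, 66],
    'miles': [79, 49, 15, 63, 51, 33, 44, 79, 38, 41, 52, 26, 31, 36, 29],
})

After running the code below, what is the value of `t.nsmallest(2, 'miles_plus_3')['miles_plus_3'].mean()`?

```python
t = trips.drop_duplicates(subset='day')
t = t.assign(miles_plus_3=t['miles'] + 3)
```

drop duplicate day (keep=first):
   day  mins  miles
0  Thu    77     79
1  Tue     9     49
6  Fri    74     44
add column miles_plus_3 = t['miles'] + 3:
   day  mins  miles  miles_plus_3
0  Thu    77     79            82
1  Tue     9     49            52
6  Fri    74     44            47
take 2 rows with smallest miles_plus_3:
   day  mins  miles  miles_plus_3
6  Fri    74     44            47
1  Tue     9     49            52
Reading off the mean of column 'miles_plus_3', we get 49.5.

49.5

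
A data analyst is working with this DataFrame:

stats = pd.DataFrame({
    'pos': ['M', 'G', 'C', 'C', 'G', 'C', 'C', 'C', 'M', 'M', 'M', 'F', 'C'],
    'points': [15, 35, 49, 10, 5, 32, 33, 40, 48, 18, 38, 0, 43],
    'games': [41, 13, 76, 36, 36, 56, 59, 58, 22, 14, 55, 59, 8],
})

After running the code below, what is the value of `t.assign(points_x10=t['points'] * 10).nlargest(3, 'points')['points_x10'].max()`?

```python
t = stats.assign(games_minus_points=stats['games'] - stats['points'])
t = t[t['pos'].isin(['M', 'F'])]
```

add column games_minus_points = stats['games'] - stats['points']:
   pos  points  games  games_minus_points
0    M      15     41                  26
1    G      35     13                 -22
2    C      49     76                  27
3    C      10     36                  26
4    G       5     36                  31
5    C      32     56                  24
6    C      33     59                  26
7    C      40     58                  18
8    M      48     22                 -26
9    M      18     14                  -4
10   M      38     55                  17
11   F       0     59                  59
12   C      43      8                 -35
filter rows where pos in ['M', 'F']:
   pos  points  games  games_minus_points
0    M      15     41                  26
8    M      48     22                 -26
9    M      18     14                  -4
10   M      38     55                  17
11   F       0     59                  59
add column points_x10 = t['points'] * 10:
   pos  points  games  games_minus_points  points_x10
0    M      15     41                  26         150
8    M      48     22                 -26         480
9    M      18     14                  -4         180
10   M      38     55                  17         380
11   F       0     59                  59           0
take 3 rows with largest points:
   pos  points  games  games_minus_points  points_x10
8    M      48     22                 -26         480
10   M      38     55                  17         380
9    M      18     14                  -4         180
Finally, max of column 'points_x10' = 480.

480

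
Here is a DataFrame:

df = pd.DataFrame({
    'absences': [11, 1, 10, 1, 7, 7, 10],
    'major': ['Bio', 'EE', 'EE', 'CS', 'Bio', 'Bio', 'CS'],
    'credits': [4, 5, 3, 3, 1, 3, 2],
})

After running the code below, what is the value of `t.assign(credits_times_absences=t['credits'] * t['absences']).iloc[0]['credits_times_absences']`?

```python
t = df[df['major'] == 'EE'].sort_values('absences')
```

filter rows where major == 'EE':
   absences major  credits
1         1    EE        5
2        10    EE        3
sort by absences:
   absences major  credits
1         1    EE        5
2        10    EE        3
add column credits_times_absences = t['credits'] * t['absences']:
   absences major  credits  credits_times_absences
1         1    EE        5                       5
2        10    EE        3                      30
Finally, value at position 0, column 'credits_times_absences' = 5.

5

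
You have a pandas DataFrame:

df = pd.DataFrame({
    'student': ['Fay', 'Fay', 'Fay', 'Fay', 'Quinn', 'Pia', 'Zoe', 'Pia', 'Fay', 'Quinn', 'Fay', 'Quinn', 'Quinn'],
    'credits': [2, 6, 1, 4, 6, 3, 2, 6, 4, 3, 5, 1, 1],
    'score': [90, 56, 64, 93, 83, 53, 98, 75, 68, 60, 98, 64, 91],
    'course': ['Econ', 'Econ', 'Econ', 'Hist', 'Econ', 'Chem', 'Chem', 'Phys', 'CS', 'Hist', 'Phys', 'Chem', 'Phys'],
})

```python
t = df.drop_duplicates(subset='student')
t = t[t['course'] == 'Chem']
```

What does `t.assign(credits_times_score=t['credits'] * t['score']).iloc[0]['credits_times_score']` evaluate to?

drop duplicate student (keep=first):
  student  credits  score course
0     Fay        2     90   Econ
4   Quinn        6     83   Econ
5     Pia        3     53   Chem
6     Zoe        2     98   Chem
filter rows where course == 'Chem':
  student  credits  score course
5     Pia        3     53   Chem
6     Zoe        2     98   Chem
add column credits_times_score = t['credits'] * t['score']:
  student  credits  score course  credits_times_score
5     Pia        3     53   Chem                  159
6     Zoe        2     98   Chem                  196

159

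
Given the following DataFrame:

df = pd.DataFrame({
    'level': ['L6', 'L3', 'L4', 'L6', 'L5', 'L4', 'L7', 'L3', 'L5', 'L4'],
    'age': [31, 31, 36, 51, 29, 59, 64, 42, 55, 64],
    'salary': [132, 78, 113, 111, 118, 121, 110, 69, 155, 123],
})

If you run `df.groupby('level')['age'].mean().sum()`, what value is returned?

group by level, mean of age:
level
L3    36.5
L4    53.0
L5    42.0
L6    41.0
L7    64.0
Name: age, dtype: float64
sum of the resulting series → 236.5

236.5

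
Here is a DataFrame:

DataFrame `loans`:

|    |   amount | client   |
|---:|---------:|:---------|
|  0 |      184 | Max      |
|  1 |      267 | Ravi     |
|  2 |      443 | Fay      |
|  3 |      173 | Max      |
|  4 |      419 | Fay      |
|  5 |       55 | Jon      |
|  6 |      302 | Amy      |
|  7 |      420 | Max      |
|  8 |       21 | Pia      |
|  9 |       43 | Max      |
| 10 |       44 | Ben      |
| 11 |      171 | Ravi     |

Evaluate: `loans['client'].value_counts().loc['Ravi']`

value_counts of client:
client
Max     4
Ravi    2
Fay     2
Jon     1
Amy     1
Pia     1
Ben     1
Name: count, dtype: int64

2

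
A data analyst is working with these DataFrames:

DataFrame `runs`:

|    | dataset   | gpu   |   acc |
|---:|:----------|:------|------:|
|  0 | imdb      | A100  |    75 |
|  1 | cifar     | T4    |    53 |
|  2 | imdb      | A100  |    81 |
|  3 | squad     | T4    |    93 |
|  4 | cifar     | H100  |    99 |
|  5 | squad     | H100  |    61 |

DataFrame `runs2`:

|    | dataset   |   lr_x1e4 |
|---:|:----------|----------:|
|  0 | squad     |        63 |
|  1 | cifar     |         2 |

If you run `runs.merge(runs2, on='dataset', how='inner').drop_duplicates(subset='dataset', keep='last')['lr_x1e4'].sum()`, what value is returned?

merge on 'dataset' (how='inner') → 4 rows:
  dataset   gpu  acc  lr_x1e4
0   cifar    T4   53        2
1   squad    T4   93       63
2   cifar  H100   99        2
3   squad  H100   61       63
drop duplicate dataset (keep=last):
  dataset   gpu  acc  lr_x1e4
2   cifar  H100   99        2
3   squad  H100   61       63

65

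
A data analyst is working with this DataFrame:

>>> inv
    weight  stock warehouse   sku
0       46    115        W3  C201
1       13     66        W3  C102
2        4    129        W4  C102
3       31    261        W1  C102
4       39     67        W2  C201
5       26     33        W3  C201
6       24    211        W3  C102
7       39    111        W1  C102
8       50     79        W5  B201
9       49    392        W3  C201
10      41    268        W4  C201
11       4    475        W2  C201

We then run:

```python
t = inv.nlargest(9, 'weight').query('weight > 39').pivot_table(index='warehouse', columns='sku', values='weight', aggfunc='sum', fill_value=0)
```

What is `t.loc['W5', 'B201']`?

50

take 9 rows with largest weight:
    weight  stock warehouse   sku
8       50     79        W5  B201
9       49    392        W3  C201
0       46    115        W3  C201
10      41    268        W4  C201
4       39     67        W2  C201
7       39    111        W1  C102
3       31    261        W1  C102
5       26     33        W3  C201
6       24    211        W3  C102
filter rows where weight > 39:
    weight  stock warehouse   sku
8       50     79        W5  B201
9       49    392        W3  C201
0       46    115        W3  C201
10      41    268        W4  C201
pivot: rows=warehouse, cols=sku, sum(weight):
sku        B201  C201
warehouse            
W3            0    95
W4            0    41
W5           50     0
So loc['W5', 'B201'] = 50.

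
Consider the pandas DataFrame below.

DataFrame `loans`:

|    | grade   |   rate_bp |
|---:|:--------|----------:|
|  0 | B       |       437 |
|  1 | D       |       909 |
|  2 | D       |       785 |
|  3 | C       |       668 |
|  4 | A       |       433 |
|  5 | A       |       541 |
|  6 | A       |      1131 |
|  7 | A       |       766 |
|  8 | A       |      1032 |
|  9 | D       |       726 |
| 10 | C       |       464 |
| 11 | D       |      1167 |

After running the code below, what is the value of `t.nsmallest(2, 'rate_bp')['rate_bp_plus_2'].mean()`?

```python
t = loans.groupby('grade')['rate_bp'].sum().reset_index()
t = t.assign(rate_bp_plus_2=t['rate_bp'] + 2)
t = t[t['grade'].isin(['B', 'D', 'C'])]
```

786.5

group by grade, sum of rate_bp:
grade
A    3903
B     437
C    1132
D    3587
Name: rate_bp, dtype: int64
reset_index():
  grade  rate_bp
0     A     3903
1     B      437
2     C     1132
3     D     3587
add column rate_bp_plus_2 = t['rate_bp'] + 2:
  grade  rate_bp  rate_bp_plus_2
0     A     3903            3905
1     B      437             439
2     C     1132            1134
3     D     3587            3589
filter rows where grade in ['B', 'D', 'C']:
  grade  rate_bp  rate_bp_plus_2
1     B      437             439
2     C     1132            1134
3     D     3587            3589
take 2 rows with smallest rate_bp:
  grade  rate_bp  rate_bp_plus_2
1     B      437             439
2     C     1132            1134
The mean of column 'rate_bp_plus_2' is 786.5.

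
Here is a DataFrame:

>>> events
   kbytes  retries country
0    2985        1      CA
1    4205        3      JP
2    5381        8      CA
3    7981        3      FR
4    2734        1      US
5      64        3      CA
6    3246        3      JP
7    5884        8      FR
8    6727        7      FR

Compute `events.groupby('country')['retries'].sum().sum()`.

group by country, sum of retries:
country
CA    12
FR    18
JP     6
US     1
Name: retries, dtype: int64
Taking the sum of the resulting series gives 37.

37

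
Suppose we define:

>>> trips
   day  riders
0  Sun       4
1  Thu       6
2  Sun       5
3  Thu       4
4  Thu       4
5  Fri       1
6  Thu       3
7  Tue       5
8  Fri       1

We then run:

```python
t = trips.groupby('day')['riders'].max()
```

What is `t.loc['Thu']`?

6

group by day, max of riders:
day
Fri    1
Sun    5
Thu    6
Tue    5
Name: riders, dtype: int64
So loc['Thu'] = 6.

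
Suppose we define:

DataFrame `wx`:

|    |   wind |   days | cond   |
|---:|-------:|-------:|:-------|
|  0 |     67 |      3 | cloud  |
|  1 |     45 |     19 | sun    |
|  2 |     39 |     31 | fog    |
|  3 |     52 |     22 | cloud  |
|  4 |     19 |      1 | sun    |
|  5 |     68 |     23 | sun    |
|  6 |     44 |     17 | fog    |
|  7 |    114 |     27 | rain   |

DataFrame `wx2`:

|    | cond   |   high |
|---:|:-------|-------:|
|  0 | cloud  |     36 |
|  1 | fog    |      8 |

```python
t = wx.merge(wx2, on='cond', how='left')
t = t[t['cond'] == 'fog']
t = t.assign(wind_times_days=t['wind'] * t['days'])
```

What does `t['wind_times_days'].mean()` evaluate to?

merge on 'cond' (how='left') → 8 rows:
   wind  days   cond  high
0    67     3  cloud  36.0
1    45    19    sun   NaN
2    39    31    fog   8.0
3    52    22  cloud  36.0
4    19     1    sun   NaN
5    68    23    sun   NaN
6    44    17    fog   8.0
7   114    27   rain   NaN
filter rows where cond == 'fog':
   wind  days cond  high
2    39    31  fog   8.0
6    44    17  fog   8.0
add column wind_times_days = t['wind'] * t['days']:
   wind  days cond  high  wind_times_days
2    39    31  fog   8.0             1209
6    44    17  fog   8.0              748
The mean of column 'wind_times_days' is 978.5.

978.5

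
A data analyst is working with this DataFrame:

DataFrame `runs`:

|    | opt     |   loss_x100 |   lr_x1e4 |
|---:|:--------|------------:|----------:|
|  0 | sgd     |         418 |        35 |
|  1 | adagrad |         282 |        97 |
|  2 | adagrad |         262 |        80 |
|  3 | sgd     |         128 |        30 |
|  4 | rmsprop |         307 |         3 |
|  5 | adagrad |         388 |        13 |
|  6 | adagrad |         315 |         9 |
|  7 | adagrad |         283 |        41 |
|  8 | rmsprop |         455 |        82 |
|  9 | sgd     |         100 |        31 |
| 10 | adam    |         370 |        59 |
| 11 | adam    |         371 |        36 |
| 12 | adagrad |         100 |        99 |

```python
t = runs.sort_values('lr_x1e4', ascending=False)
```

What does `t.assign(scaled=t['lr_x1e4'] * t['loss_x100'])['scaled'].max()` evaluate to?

sort by lr_x1e4 descending:
        opt  loss_x100  lr_x1e4
12  adagrad        100       99
1   adagrad        282       97
8   rmsprop        455       82
2   adagrad        262       80
10     adam        370       59
7   adagrad        283       41
11     adam        371       36
0       sgd        418       35
9       sgd        100       31
3       sgd        128       30
5   adagrad        388       13
6   adagrad        315        9
4   rmsprop        307        3
add column scaled = t['lr_x1e4'] * t['loss_x100']:
        opt  loss_x100  lr_x1e4  scaled
12  adagrad        100       99    9900
1   adagrad        282       97   27354
8   rmsprop        455       82   37310
2   adagrad        262       80   20960
10     adam        370       59   21830
7   adagrad        283       41   11603
11     adam        371       36   13356
0       sgd        418       35   14630
9       sgd        100       31    3100
3       sgd        128       30    3840
5   adagrad        388       13    5044
6   adagrad        315        9    2835
4   rmsprop        307        3     921

37310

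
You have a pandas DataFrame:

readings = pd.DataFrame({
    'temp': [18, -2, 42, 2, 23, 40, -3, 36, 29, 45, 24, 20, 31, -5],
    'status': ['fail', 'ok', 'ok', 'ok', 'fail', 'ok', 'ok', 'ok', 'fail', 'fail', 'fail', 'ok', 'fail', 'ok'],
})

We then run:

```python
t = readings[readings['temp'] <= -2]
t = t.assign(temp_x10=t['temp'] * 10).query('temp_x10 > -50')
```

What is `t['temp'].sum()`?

filter rows where temp <= -2:
    temp status
1     -2     ok
6     -3     ok
13    -5     ok
add column temp_x10 = t['temp'] * 10:
    temp status  temp_x10
1     -2     ok       -20
6     -3     ok       -30
13    -5     ok       -50
filter rows where temp_x10 > -50:
   temp status  temp_x10
1    -2     ok       -20
6    -3     ok       -30
The sum of column 'temp' is -5.

-5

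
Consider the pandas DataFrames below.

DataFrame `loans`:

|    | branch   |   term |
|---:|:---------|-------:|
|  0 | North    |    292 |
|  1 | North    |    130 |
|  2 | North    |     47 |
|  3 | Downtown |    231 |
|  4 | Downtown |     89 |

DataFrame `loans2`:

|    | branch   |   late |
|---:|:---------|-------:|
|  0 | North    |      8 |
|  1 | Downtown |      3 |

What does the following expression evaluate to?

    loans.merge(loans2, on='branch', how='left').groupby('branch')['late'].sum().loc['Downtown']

merge on 'branch' (how='left') → 5 rows:
     branch  term  late
0     North   292     8
1     North   130     8
2     North    47     8
3  Downtown   231     3
4  Downtown    89     3
group by branch, sum of late:
branch
Downtown     6
North       24
Name: late, dtype: int64
Then the value at index 'Downtown': 6

6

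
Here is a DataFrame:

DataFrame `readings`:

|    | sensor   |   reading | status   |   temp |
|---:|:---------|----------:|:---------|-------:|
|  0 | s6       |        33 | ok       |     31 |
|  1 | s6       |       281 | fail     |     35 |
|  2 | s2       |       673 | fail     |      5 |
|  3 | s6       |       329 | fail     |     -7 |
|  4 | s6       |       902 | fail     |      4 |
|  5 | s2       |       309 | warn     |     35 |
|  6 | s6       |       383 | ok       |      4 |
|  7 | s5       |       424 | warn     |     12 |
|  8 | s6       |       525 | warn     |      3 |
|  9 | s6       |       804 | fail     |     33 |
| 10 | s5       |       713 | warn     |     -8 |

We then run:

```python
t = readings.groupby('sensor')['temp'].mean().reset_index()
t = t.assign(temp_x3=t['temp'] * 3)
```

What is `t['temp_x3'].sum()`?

group by sensor, mean of temp:
sensor
s2    20.000000
s5     2.000000
s6    14.714286
Name: temp, dtype: float64
reset_index():
  sensor       temp
0     s2  20.000000
1     s5   2.000000
2     s6  14.714286
add column temp_x3 = t['temp'] * 3:
  sensor       temp    temp_x3
0     s2  20.000000  60.000000
1     s5   2.000000   6.000000
2     s6  14.714286  44.142857

110.142857143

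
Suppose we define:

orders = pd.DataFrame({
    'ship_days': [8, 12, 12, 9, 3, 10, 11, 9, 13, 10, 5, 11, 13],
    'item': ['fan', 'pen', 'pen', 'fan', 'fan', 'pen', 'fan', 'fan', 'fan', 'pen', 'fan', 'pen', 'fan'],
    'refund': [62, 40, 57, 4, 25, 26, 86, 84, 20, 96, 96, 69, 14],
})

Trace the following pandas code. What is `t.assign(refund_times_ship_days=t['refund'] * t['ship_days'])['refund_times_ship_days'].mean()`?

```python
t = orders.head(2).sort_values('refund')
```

488.0

take first 2 rows:
   ship_days item  refund
0          8  fan      62
1         12  pen      40
sort by refund:
   ship_days item  refund
1         12  pen      40
0          8  fan      62
add column refund_times_ship_days = t['refund'] * t['ship_days']:
   ship_days item  refund  refund_times_ship_days
1         12  pen      40                     480
0          8  fan      62                     496
mean of column 'refund_times_ship_days' → 488.0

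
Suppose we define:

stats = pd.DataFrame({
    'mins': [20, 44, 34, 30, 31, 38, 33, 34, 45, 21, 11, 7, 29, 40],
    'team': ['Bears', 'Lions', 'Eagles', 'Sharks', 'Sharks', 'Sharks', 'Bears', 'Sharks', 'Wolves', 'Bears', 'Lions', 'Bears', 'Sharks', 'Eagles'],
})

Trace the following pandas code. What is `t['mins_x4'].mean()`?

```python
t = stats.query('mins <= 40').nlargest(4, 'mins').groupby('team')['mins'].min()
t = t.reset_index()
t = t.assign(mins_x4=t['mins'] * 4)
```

136.0

filter rows where mins <= 40:
    mins    team
0     20   Bears
2     34  Eagles
3     30  Sharks
4     31  Sharks
5     38  Sharks
6     33   Bears
7     34  Sharks
9     21   Bears
10    11   Lions
11     7   Bears
12    29  Sharks
13    40  Eagles
take 4 rows with largest mins:
    mins    team
13    40  Eagles
5     38  Sharks
2     34  Eagles
7     34  Sharks
group by team, min of mins:
team
Eagles    34
Sharks    34
Name: mins, dtype: int64
reset_index():
     team  mins
0  Eagles    34
1  Sharks    34
add column mins_x4 = t['mins'] * 4:
     team  mins  mins_x4
0  Eagles    34      136
1  Sharks    34      136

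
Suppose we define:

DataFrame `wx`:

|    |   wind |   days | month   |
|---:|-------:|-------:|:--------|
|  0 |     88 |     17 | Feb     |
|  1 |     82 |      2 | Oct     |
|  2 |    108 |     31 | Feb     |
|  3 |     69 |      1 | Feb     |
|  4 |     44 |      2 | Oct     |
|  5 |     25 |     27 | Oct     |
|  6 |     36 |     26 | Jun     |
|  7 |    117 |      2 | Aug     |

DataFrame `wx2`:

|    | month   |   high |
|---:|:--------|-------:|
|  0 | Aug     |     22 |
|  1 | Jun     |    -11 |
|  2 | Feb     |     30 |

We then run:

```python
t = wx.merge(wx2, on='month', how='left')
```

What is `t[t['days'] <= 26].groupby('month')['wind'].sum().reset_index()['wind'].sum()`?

436

merge on 'month' (how='left') → 8 rows:
   wind  days month  high
0    88    17   Feb  30.0
1    82     2   Oct   NaN
2   108    31   Feb  30.0
3    69     1   Feb  30.0
4    44     2   Oct   NaN
5    25    27   Oct   NaN
6    36    26   Jun -11.0
7   117     2   Aug  22.0
filter rows where days <= 26:
   wind  days month  high
0    88    17   Feb  30.0
1    82     2   Oct   NaN
3    69     1   Feb  30.0
4    44     2   Oct   NaN
6    36    26   Jun -11.0
7   117     2   Aug  22.0
group by month, sum of wind:
month
Aug    117
Feb    157
Jun     36
Oct    126
Name: wind, dtype: int64
reset_index():
  month  wind
0   Aug   117
1   Feb   157
2   Jun    36
3   Oct   126
Taking the sum of column 'wind' gives 436.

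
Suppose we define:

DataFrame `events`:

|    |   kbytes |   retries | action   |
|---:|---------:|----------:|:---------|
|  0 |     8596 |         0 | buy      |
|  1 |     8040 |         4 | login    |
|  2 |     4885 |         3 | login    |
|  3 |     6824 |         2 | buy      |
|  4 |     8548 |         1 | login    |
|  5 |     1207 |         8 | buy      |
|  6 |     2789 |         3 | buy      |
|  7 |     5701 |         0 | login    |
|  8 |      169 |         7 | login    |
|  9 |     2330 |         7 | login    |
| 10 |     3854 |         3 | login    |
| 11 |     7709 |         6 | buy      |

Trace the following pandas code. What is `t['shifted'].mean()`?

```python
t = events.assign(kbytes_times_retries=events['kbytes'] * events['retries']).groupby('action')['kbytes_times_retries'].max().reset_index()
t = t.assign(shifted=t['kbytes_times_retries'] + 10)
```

add column kbytes_times_retries = events['kbytes'] * events['retries']:
    kbytes  retries action  kbytes_times_retries
0     8596        0    buy                     0
1     8040        4  login                 32160
2     4885        3  login                 14655
3     6824        2    buy                 13648
4     8548        1  login                  8548
5     1207        8    buy                  9656
6     2789        3    buy                  8367
7     5701        0  login                     0
8      169        7  login                  1183
9     2330        7  login                 16310
10    3854        3  login                 11562
11    7709        6    buy                 46254
group by action, max of kbytes_times_retries:
action
buy      46254
login    32160
Name: kbytes_times_retries, dtype: int64
reset_index():
  action  kbytes_times_retries
0    buy                 46254
1  login                 32160
add column shifted = t['kbytes_times_retries'] + 10:
  action  kbytes_times_retries  shifted
0    buy                 46254    46264
1  login                 32160    32170
Taking the mean of column 'shifted' gives 39217.0.

39217.0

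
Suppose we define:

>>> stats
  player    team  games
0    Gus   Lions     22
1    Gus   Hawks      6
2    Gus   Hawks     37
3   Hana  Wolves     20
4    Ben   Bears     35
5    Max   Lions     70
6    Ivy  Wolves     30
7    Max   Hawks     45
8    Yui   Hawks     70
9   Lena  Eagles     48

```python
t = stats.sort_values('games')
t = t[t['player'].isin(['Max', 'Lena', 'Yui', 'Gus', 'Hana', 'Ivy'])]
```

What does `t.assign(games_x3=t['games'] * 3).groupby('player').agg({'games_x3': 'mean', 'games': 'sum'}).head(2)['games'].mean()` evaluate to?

sort by games:
  player    team  games
1    Gus   Hawks      6
3   Hana  Wolves     20
0    Gus   Lions     22
6    Ivy  Wolves     30
4    Ben   Bears     35
2    Gus   Hawks     37
7    Max   Hawks     45
9   Lena  Eagles     48
5    Max   Lions     70
8    Yui   Hawks     70
filter rows where player in ['Max', 'Lena', 'Yui', 'Gus', 'Hana', 'Ivy']:
  player    team  games
1    Gus   Hawks      6
3   Hana  Wolves     20
0    Gus   Lions     22
6    Ivy  Wolves     30
2    Gus   Hawks     37
7    Max   Hawks     45
9   Lena  Eagles     48
5    Max   Lions     70
8    Yui   Hawks     70
add column games_x3 = t['games'] * 3:
  player    team  games  games_x3
1    Gus   Hawks      6        18
3   Hana  Wolves     20        60
0    Gus   Lions     22        66
6    Ivy  Wolves     30        90
2    Gus   Hawks     37       111
7    Max   Hawks     45       135
9   Lena  Eagles     48       144
5    Max   Lions     70       210
8    Yui   Hawks     70       210
group by player: mean(games_x3), sum(games):
        games_x3  games
player                 
Gus         65.0     65
Hana        60.0     20
Ivy         90.0     30
Lena       144.0     48
Max        172.5    115
Yui        210.0     70
take first 2 rows:
        games_x3  games
player                 
Gus         65.0     65
Hana        60.0     20
So mean() = 42.5.

42.5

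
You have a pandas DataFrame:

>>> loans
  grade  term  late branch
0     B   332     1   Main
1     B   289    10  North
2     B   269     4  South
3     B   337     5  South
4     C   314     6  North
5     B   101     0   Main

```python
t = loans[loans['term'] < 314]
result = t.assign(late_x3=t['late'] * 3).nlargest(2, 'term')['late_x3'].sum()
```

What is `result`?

42

filter rows where term < 314:
  grade  term  late branch
1     B   289    10  North
2     B   269     4  South
5     B   101     0   Main
add column late_x3 = t['late'] * 3:
  grade  term  late branch  late_x3
1     B   289    10  North       30
2     B   269     4  South       12
5     B   101     0   Main        0
take 2 rows with largest term:
  grade  term  late branch  late_x3
1     B   289    10  North       30
2     B   269     4  South       12
So sum() = 42.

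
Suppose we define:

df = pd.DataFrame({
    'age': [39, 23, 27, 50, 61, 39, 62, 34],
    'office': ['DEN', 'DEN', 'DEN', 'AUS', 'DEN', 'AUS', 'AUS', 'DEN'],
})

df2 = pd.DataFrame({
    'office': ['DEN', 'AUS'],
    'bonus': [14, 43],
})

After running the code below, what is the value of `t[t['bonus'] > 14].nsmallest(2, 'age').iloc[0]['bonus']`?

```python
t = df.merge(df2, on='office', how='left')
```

43

merge on 'office' (how='left') → 8 rows:
   age office  bonus
0   39    DEN     14
1   23    DEN     14
2   27    DEN     14
3   50    AUS     43
4   61    DEN     14
5   39    AUS     43
6   62    AUS     43
7   34    DEN     14
filter rows where bonus > 14:
   age office  bonus
3   50    AUS     43
5   39    AUS     43
6   62    AUS     43
take 2 rows with smallest age:
   age office  bonus
5   39    AUS     43
3   50    AUS     43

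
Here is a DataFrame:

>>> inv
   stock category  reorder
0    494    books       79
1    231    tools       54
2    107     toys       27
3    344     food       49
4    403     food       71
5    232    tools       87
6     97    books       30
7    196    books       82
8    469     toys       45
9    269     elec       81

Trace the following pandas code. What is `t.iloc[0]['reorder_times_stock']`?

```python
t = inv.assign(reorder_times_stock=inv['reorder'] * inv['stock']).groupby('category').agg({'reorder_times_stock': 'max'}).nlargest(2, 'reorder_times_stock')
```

39026

add column reorder_times_stock = inv['reorder'] * inv['stock']:
   stock category  reorder  reorder_times_stock
0    494    books       79                39026
1    231    tools       54                12474
2    107     toys       27                 2889
3    344     food       49                16856
4    403     food       71                28613
5    232    tools       87                20184
6     97    books       30                 2910
7    196    books       82                16072
8    469     toys       45                21105
9    269     elec       81                21789
group by category, max of reorder_times_stock:
          reorder_times_stock
category                     
books                   39026
elec                    21789
food                    28613
tools                   20184
toys                    21105
take 2 rows with largest reorder_times_stock:
          reorder_times_stock
category                     
books                   39026
food                    28613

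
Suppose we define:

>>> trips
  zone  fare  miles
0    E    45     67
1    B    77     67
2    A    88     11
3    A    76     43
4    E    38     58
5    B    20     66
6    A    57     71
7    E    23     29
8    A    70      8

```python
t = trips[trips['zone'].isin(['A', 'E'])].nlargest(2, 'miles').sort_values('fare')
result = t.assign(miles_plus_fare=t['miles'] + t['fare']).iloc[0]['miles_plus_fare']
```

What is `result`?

filter rows where zone in ['A', 'E']:
  zone  fare  miles
0    E    45     67
2    A    88     11
3    A    76     43
4    E    38     58
6    A    57     71
7    E    23     29
8    A    70      8
take 2 rows with largest miles:
  zone  fare  miles
6    A    57     71
0    E    45     67
sort by fare:
  zone  fare  miles
0    E    45     67
6    A    57     71
add column miles_plus_fare = t['miles'] + t['fare']:
  zone  fare  miles  miles_plus_fare
0    E    45     67              112
6    A    57     71              128

112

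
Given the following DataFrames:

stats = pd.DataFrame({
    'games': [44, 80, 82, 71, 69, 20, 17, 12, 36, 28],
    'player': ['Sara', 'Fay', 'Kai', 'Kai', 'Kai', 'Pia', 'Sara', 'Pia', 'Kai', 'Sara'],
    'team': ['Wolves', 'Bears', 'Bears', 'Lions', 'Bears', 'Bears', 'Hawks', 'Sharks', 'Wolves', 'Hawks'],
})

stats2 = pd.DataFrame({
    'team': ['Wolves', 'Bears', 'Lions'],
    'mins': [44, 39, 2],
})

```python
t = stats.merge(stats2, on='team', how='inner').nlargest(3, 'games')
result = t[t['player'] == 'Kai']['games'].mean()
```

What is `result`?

merge on 'team' (how='inner') → 7 rows:
   games player    team  mins
0     44   Sara  Wolves    44
1     80    Fay   Bears    39
2     82    Kai   Bears    39
3     71    Kai   Lions     2
4     69    Kai   Bears    39
5     20    Pia   Bears    39
6     36    Kai  Wolves    44
take 3 rows with largest games:
   games player   team  mins
2     82    Kai  Bears    39
1     80    Fay  Bears    39
3     71    Kai  Lions     2
filter rows where player == 'Kai':
   games player   team  mins
2     82    Kai  Bears    39
3     71    Kai  Lions     2
The mean of column 'games' is 76.5.

76.5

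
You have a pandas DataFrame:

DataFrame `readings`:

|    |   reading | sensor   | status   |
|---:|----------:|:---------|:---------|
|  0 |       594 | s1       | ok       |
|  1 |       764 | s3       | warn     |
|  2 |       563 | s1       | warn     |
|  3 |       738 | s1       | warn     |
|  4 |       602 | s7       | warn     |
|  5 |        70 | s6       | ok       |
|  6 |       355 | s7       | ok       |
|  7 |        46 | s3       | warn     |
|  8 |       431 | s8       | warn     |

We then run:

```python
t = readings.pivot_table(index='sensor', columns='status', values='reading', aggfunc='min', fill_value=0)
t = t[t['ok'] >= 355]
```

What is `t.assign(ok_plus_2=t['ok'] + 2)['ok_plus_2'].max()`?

pivot: rows=sensor, cols=status, min(reading):
status   ok  warn
sensor           
s1      594   563
s3        0    46
s6       70     0
s7      355   602
s8        0   431
filter rows where ok >= 355:
status   ok  warn
sensor           
s1      594   563
s7      355   602
add column ok_plus_2 = t['ok'] + 2:
status   ok  warn  ok_plus_2
sensor                      
s1      594   563        596
s7      355   602        357

596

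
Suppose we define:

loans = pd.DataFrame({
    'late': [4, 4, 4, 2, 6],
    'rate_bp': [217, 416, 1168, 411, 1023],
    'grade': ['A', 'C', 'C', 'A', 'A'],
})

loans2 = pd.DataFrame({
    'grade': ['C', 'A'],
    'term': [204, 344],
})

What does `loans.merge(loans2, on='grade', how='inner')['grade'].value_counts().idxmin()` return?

C

merge on 'grade' (how='inner') → 5 rows:
   late  rate_bp grade  term
0     4      217     A   344
1     4      416     C   204
2     4     1168     C   204
3     2      411     A   344
4     6     1023     A   344
value_counts of grade:
grade
A    3
C    2
Name: count, dtype: int64
Taking the label with the smallest value gives C.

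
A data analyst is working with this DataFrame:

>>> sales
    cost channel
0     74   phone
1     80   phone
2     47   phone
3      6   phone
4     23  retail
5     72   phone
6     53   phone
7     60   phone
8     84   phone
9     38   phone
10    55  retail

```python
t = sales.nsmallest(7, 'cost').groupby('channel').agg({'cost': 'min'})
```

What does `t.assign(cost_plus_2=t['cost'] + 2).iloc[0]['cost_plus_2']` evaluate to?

take 7 rows with smallest cost:
    cost channel
3      6   phone
4     23  retail
9     38   phone
2     47   phone
6     53   phone
10    55  retail
7     60   phone
group by channel, min of cost:
         cost
channel      
phone       6
retail     23
add column cost_plus_2 = t['cost'] + 2:
         cost  cost_plus_2
channel                   
phone       6            8
retail     23           25
So iloc[0]['cost_plus_2'] = 8.

8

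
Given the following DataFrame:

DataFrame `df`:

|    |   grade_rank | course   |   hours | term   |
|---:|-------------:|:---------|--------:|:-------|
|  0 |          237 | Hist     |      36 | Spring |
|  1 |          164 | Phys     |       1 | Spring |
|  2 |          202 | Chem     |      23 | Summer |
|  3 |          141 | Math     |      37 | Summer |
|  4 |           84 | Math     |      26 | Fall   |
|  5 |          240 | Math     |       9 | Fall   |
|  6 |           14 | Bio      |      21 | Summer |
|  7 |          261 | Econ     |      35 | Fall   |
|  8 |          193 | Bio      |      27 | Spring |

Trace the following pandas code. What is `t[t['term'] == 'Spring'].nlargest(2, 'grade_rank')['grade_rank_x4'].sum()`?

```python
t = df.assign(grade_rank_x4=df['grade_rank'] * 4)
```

1720

add column grade_rank_x4 = df['grade_rank'] * 4:
   grade_rank course  hours    term  grade_rank_x4
0         237   Hist     36  Spring            948
1         164   Phys      1  Spring            656
2         202   Chem     23  Summer            808
3         141   Math     37  Summer            564
4          84   Math     26    Fall            336
5         240   Math      9    Fall            960
6          14    Bio     21  Summer             56
7         261   Econ     35    Fall           1044
8         193    Bio     27  Spring            772
filter rows where term == 'Spring':
   grade_rank course  hours    term  grade_rank_x4
0         237   Hist     36  Spring            948
1         164   Phys      1  Spring            656
8         193    Bio     27  Spring            772
take 2 rows with largest grade_rank:
   grade_rank course  hours    term  grade_rank_x4
0         237   Hist     36  Spring            948
8         193    Bio     27  Spring            772
The sum of column 'grade_rank_x4' is 1720.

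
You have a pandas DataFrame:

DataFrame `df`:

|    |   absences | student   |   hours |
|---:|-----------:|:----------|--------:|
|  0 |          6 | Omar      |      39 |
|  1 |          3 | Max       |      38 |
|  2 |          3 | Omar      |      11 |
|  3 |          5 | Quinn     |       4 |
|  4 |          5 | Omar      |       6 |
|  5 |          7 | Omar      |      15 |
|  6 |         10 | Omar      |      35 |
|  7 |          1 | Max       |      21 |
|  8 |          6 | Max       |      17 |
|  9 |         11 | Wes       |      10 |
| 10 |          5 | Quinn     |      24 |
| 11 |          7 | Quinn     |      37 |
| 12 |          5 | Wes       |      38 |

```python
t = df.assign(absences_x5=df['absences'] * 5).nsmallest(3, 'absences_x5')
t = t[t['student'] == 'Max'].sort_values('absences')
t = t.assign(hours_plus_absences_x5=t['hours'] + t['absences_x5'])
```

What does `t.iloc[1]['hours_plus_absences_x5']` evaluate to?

53

add column absences_x5 = df['absences'] * 5:
    absences student  hours  absences_x5
0          6    Omar     39           30
1          3     Max     38           15
2          3    Omar     11           15
3          5   Quinn      4           25
4          5    Omar      6           25
5          7    Omar     15           35
6         10    Omar     35           50
7          1     Max     21            5
8          6     Max     17           30
9         11     Wes     10           55
10         5   Quinn     24           25
11         7   Quinn     37           35
12         5     Wes     38           25
take 3 rows with smallest absences_x5:
   absences student  hours  absences_x5
7         1     Max     21            5
1         3     Max     38           15
2         3    Omar     11           15
filter rows where student == 'Max':
   absences student  hours  absences_x5
7         1     Max     21            5
1         3     Max     38           15
sort by absences:
   absences student  hours  absences_x5
7         1     Max     21            5
1         3     Max     38           15
add column hours_plus_absences_x5 = t['hours'] + t['absences_x5']:
   absences student  hours  absences_x5  hours_plus_absences_x5
7         1     Max     21            5                      26
1         3     Max     38           15                      53
Taking the value at position 1, column 'hours_plus_absences_x5' gives 53.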